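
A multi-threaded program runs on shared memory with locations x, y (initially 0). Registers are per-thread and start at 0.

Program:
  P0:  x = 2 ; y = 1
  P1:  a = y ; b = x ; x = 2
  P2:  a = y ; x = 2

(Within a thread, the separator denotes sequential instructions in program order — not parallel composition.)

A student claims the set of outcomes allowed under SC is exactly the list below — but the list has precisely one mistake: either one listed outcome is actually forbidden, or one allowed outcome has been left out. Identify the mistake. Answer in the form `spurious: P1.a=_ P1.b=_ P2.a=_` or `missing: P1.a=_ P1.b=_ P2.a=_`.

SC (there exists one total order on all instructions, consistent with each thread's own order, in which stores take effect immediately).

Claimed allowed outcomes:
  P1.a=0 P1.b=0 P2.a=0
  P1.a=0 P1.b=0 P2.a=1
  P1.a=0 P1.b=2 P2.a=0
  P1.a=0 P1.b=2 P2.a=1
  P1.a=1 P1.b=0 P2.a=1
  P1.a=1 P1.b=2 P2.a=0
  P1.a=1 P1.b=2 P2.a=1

outcome vector order: (P1.a,P1.b,P2.a)
SC (6): <0 0 0>, <0 0 1>, <0 2 0>, <0 2 1>, <1 2 0>, <1 2 1>
claimed∖SC = {<1 0 1>}

spurious: P1.a=1 P1.b=0 P2.a=1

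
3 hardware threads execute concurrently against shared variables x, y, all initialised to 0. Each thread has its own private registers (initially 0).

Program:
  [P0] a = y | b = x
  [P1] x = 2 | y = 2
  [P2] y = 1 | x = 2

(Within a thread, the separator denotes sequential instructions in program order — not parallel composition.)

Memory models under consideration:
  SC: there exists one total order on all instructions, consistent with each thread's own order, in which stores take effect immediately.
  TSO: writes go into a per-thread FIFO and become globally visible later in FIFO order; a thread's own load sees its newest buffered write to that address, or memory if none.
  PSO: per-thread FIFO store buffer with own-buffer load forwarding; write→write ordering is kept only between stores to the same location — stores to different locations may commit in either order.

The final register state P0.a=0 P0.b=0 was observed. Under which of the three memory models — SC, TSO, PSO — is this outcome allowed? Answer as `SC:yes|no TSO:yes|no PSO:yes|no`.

outcome vector order: (P0.a,P0.b)
under SC → 00; 02; 10; 12; 22
under TSO → 00; 02; 10; 12; 22
under PSO → 00; 02; 10; 12; 20; 22
target 00 ∈ {SC,TSO,PSO}

SC:yes TSO:yes PSO:yes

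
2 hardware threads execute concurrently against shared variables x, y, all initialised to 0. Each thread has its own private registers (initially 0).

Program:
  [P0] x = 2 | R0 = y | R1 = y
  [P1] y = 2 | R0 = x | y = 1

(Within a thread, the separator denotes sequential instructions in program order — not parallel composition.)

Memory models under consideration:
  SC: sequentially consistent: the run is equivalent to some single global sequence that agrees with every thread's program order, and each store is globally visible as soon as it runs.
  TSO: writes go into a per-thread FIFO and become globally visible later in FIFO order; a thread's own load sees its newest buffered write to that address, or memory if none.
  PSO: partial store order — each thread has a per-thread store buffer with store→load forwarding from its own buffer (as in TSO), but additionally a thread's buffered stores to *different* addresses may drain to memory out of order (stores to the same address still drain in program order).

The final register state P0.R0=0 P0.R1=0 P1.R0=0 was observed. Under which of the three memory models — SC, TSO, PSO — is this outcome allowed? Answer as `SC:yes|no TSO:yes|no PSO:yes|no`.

SC:no TSO:yes PSO:yes

outcome vector order: (P0.R0,P0.R1,P1.R0)
[SC] allowed = {0/0/2 0/1/2 0/2/2 1/1/0 1/1/2 2/1/0 2/1/2 2/2/0 2/2/2}
[TSO] allowed = {0/0/0 0/0/2 0/1/0 0/1/2 0/2/0 0/2/2 1/1/0 1/1/2 2/1/0 2/1/2 2/2/0 2/2/2}
[PSO] allowed = {0/0/0 0/0/2 0/1/0 0/1/2 0/2/0 0/2/2 1/1/0 1/1/2 2/1/0 2/1/2 2/2/0 2/2/2}
target 0/0/0 ∈ {TSO,PSO}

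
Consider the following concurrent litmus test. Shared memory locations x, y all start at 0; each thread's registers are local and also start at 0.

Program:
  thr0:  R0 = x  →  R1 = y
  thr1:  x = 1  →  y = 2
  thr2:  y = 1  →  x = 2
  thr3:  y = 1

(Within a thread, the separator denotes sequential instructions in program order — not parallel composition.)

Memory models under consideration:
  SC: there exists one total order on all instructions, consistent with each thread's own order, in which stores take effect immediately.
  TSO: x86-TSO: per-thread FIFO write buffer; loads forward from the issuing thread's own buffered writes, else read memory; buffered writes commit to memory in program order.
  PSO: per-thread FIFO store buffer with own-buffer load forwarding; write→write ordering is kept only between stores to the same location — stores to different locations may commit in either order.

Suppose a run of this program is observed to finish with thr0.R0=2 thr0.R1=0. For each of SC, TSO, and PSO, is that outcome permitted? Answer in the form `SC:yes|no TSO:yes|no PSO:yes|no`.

SC:no TSO:no PSO:yes

outcome vector order: (thr0.R0,thr0.R1)
under SC → 00; 01; 02; 10; 11; 12; 21; 22
under TSO → 00; 01; 02; 10; 11; 12; 21; 22
under PSO → 00; 01; 02; 10; 11; 12; 20; 21; 22
target 20 ∈ {PSO}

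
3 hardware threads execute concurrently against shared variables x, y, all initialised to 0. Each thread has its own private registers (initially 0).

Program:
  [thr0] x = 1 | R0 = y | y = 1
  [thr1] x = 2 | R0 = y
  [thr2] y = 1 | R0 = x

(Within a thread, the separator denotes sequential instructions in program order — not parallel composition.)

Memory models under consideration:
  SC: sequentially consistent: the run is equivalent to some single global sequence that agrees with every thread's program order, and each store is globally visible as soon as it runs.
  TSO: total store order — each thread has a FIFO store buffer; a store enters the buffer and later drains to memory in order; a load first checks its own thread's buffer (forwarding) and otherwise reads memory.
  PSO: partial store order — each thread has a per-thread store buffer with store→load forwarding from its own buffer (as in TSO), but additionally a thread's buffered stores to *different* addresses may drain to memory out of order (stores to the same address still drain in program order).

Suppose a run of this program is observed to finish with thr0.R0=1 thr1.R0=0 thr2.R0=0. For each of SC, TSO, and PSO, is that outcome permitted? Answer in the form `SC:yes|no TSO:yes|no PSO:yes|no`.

outcome vector order: (thr0.R0,thr1.R0,thr2.R0)
[SC] allowed = {001 002 011 012 101 102 110 111 112}
[TSO] allowed = {000 001 002 010 011 012 100 101 102 110 111 112}
[PSO] allowed = {000 001 002 010 011 012 100 101 102 110 111 112}
target 100 ∈ {TSO,PSO}

SC:no TSO:yes PSO:yes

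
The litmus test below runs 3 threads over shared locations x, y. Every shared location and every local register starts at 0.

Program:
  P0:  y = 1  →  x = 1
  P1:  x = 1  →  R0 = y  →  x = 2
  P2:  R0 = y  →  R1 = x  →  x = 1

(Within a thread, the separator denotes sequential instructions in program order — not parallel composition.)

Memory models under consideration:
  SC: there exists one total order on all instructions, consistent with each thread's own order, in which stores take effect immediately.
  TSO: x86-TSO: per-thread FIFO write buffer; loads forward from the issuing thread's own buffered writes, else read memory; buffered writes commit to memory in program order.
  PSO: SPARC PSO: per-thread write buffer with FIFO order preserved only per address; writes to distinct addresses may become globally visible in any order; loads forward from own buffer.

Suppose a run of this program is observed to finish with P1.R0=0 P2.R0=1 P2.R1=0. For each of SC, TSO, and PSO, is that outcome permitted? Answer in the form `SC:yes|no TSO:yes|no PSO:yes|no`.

outcome vector order: (P1.R0,P2.R0,P2.R1)
SC (11): (0,0,0), (0,0,1), (0,0,2), (0,1,1), (0,1,2), (1,0,0), (1,0,1), (1,0,2), (1,1,0), (1,1,1), (1,1,2)
TSO (12): (0,0,0), (0,0,1), (0,0,2), (0,1,0), (0,1,1), (0,1,2), (1,0,0), (1,0,1), (1,0,2), (1,1,0), (1,1,1), (1,1,2)
PSO (12): (0,0,0), (0,0,1), (0,0,2), (0,1,0), (0,1,1), (0,1,2), (1,0,0), (1,0,1), (1,0,2), (1,1,0), (1,1,1), (1,1,2)
target (0,1,0) ∈ {TSO,PSO}

SC:no TSO:yes PSO:yes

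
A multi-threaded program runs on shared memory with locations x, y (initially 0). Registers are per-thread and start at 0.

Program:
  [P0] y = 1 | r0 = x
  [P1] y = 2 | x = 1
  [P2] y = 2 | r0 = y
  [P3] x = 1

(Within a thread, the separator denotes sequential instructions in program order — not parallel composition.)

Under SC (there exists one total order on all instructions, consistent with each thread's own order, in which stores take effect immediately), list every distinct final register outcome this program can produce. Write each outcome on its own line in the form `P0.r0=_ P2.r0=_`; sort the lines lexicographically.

P0.r0=0 P2.r0=1
P0.r0=0 P2.r0=2
P0.r0=1 P2.r0=1
P0.r0=1 P2.r0=2

outcome vector order: (P0.r0,P2.r0)
|SC outcomes| = 4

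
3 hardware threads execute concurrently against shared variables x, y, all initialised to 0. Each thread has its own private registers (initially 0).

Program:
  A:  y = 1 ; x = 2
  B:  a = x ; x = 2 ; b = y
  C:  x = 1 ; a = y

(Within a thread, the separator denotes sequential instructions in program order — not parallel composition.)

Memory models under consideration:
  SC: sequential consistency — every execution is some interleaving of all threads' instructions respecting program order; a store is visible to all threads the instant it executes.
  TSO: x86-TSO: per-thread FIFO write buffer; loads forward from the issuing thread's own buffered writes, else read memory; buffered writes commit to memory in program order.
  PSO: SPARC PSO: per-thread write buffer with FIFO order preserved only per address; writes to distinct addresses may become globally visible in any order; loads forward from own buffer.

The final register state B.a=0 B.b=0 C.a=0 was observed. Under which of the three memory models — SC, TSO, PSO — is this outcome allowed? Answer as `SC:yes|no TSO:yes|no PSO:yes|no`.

outcome vector order: (B.a,B.b,C.a)
under SC → 000; 001; 010; 011; 100; 101; 110; 111; 210; 211
under TSO → 000; 001; 010; 011; 100; 101; 110; 111; 210; 211
under PSO → 000; 001; 010; 011; 100; 101; 110; 111; 200; 201; 210; 211
target 000 ∈ {SC,TSO,PSO}

SC:yes TSO:yes PSO:yes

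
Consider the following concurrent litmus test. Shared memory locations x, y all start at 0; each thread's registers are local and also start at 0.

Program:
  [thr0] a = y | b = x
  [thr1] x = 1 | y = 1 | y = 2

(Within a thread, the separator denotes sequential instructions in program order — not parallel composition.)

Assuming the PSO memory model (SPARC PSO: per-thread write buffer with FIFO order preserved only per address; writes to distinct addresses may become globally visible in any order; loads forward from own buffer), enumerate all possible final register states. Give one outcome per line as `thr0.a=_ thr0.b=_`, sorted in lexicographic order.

outcome vector order: (thr0.a,thr0.b)
|PSO outcomes| = 6

thr0.a=0 thr0.b=0
thr0.a=0 thr0.b=1
thr0.a=1 thr0.b=0
thr0.a=1 thr0.b=1
thr0.a=2 thr0.b=0
thr0.a=2 thr0.b=1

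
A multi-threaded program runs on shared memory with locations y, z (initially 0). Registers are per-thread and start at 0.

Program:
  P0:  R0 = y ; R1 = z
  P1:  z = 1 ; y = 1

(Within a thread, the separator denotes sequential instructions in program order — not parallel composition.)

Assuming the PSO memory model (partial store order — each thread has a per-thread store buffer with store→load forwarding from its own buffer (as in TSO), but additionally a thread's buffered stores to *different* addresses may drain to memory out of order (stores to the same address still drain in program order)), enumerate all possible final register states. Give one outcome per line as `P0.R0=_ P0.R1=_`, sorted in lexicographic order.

P0.R0=0 P0.R1=0
P0.R0=0 P0.R1=1
P0.R0=1 P0.R1=0
P0.R0=1 P0.R1=1

outcome vector order: (P0.R0,P0.R1)
|PSO outcomes| = 4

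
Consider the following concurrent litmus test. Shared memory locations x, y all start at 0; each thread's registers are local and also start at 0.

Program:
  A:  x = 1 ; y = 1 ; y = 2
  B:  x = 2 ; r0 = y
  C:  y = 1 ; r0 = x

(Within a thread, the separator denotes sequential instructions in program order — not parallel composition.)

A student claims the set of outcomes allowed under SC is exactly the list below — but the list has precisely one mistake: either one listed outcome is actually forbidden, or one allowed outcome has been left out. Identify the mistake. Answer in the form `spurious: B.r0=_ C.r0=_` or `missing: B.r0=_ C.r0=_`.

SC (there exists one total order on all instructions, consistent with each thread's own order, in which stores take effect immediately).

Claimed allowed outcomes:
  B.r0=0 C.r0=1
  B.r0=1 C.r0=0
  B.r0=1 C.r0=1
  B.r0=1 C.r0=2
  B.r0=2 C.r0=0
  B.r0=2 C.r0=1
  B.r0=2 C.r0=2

outcome vector order: (B.r0,C.r0)
SC: 8 outcomes — {0/1 0/2 1/0 1/1 1/2 2/0 2/1 2/2}
SC∖claimed = {0/2}

missing: B.r0=0 C.r0=2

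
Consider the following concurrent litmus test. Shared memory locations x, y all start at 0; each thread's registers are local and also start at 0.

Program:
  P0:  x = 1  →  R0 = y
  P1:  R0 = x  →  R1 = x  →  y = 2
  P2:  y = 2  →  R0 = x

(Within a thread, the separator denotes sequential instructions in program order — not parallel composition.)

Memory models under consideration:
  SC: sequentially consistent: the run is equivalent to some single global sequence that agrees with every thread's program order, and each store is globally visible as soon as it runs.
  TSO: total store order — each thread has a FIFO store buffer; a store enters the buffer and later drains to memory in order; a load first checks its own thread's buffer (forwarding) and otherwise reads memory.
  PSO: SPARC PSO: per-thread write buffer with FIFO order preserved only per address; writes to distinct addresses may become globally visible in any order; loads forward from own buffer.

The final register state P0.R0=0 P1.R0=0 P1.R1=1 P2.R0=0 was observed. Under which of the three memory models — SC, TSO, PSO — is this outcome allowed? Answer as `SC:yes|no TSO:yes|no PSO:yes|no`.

outcome vector order: (P0.R0,P1.R0,P1.R1,P2.R0)
[SC] allowed = {<0 0 0 1>; <0 0 1 1>; <0 1 1 1>; <2 0 0 0>; <2 0 0 1>; <2 0 1 0>; <2 0 1 1>; <2 1 1 0>; <2 1 1 1>}
[TSO] allowed = {<0 0 0 0>; <0 0 0 1>; <0 0 1 0>; <0 0 1 1>; <0 1 1 0>; <0 1 1 1>; <2 0 0 0>; <2 0 0 1>; <2 0 1 0>; <2 0 1 1>; <2 1 1 0>; <2 1 1 1>}
[PSO] allowed = {<0 0 0 0>; <0 0 0 1>; <0 0 1 0>; <0 0 1 1>; <0 1 1 0>; <0 1 1 1>; <2 0 0 0>; <2 0 0 1>; <2 0 1 0>; <2 0 1 1>; <2 1 1 0>; <2 1 1 1>}
target <0 0 1 0> ∈ {TSO,PSO}

SC:no TSO:yes PSO:yes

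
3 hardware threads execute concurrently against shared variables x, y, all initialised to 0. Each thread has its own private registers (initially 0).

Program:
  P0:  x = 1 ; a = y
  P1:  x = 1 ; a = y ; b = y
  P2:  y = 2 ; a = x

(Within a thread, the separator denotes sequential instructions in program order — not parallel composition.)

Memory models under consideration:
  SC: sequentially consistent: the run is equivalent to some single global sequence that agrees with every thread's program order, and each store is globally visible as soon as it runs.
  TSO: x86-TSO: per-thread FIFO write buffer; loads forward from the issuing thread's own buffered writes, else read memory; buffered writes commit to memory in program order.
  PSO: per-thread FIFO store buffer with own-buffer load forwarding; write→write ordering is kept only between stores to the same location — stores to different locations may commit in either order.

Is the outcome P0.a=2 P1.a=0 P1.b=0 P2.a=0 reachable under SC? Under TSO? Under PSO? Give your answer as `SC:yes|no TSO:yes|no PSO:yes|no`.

SC:no TSO:yes PSO:yes

outcome vector order: (P0.a,P1.a,P1.b,P2.a)
SC (7): 0/0/0/1 0/0/2/1 0/2/2/1 2/0/0/1 2/0/2/1 2/2/2/0 2/2/2/1
TSO (12): 0/0/0/0 0/0/0/1 0/0/2/0 0/0/2/1 0/2/2/0 0/2/2/1 2/0/0/0 2/0/0/1 2/0/2/0 2/0/2/1 2/2/2/0 2/2/2/1
PSO (12): 0/0/0/0 0/0/0/1 0/0/2/0 0/0/2/1 0/2/2/0 0/2/2/1 2/0/0/0 2/0/0/1 2/0/2/0 2/0/2/1 2/2/2/0 2/2/2/1
target 2/0/0/0 ∈ {TSO,PSO}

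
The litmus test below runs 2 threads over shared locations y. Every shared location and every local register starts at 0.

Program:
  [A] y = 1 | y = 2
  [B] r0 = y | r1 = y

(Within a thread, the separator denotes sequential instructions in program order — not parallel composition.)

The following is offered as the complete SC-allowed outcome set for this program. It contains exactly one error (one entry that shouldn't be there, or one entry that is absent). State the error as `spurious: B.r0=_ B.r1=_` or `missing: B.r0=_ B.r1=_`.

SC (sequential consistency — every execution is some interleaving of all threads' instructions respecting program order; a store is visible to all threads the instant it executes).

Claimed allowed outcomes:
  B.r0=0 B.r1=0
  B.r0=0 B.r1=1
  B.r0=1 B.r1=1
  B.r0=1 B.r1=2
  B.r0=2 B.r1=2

missing: B.r0=0 B.r1=2

outcome vector order: (B.r0,B.r1)
under SC → (0,0), (0,1), (0,2), (1,1), (1,2), (2,2)
SC∖claimed = {(0,2)}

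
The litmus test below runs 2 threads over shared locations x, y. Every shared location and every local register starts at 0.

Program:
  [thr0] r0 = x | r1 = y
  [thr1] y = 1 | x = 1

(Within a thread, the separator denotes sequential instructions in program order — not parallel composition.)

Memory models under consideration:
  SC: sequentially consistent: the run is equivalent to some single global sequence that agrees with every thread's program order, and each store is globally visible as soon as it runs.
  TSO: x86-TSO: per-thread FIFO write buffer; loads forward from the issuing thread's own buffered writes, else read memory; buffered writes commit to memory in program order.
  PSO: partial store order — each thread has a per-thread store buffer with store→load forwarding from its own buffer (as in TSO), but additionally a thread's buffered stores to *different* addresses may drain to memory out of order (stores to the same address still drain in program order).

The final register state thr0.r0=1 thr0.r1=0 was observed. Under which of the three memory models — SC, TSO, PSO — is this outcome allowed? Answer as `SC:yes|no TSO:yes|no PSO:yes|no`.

SC:no TSO:no PSO:yes

outcome vector order: (thr0.r0,thr0.r1)
[SC] allowed = {<0 0> <0 1> <1 1>}
[TSO] allowed = {<0 0> <0 1> <1 1>}
[PSO] allowed = {<0 0> <0 1> <1 0> <1 1>}
target <1 0> ∈ {PSO}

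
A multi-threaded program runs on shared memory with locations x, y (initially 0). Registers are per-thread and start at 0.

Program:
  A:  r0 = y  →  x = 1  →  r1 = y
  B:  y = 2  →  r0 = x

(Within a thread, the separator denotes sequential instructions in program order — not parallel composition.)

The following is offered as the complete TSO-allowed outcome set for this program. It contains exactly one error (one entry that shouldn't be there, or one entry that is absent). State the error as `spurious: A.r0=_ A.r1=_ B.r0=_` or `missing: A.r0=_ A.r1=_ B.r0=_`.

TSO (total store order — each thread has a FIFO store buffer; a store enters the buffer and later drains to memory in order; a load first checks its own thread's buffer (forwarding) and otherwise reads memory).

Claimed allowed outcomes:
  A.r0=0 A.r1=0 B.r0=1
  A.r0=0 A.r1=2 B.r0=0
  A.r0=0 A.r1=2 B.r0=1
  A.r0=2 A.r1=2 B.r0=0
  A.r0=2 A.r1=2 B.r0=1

missing: A.r0=0 A.r1=0 B.r0=0

outcome vector order: (A.r0,A.r1,B.r0)
TSO: 6 outcomes — {(0,0,0); (0,0,1); (0,2,0); (0,2,1); (2,2,0); (2,2,1)}
TSO∖claimed = {(0,0,0)}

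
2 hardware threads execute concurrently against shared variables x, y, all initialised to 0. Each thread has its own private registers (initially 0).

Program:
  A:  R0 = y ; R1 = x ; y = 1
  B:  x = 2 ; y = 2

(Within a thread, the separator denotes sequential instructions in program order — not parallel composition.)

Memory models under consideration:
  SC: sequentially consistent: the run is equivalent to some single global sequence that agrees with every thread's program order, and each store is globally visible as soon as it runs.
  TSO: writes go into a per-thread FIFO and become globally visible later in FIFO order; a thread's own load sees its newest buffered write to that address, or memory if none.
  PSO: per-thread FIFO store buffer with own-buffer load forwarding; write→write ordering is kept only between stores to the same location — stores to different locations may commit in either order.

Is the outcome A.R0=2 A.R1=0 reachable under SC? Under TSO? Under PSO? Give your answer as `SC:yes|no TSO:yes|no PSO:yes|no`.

SC:no TSO:no PSO:yes

outcome vector order: (A.R0,A.R1)
SC: 3 outcomes — {<0 0>; <0 2>; <2 2>}
TSO: 3 outcomes — {<0 0>; <0 2>; <2 2>}
PSO: 4 outcomes — {<0 0>; <0 2>; <2 0>; <2 2>}
target <2 0> ∈ {PSO}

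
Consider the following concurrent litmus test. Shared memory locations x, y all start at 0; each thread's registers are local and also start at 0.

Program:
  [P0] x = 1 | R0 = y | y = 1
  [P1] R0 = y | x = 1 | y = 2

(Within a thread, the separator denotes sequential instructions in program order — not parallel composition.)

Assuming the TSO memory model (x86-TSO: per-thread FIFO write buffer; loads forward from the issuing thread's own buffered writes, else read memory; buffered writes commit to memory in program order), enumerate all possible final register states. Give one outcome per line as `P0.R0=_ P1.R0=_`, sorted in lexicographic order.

outcome vector order: (P0.R0,P1.R0)
|TSO outcomes| = 3

P0.R0=0 P1.R0=0
P0.R0=0 P1.R0=1
P0.R0=2 P1.R0=0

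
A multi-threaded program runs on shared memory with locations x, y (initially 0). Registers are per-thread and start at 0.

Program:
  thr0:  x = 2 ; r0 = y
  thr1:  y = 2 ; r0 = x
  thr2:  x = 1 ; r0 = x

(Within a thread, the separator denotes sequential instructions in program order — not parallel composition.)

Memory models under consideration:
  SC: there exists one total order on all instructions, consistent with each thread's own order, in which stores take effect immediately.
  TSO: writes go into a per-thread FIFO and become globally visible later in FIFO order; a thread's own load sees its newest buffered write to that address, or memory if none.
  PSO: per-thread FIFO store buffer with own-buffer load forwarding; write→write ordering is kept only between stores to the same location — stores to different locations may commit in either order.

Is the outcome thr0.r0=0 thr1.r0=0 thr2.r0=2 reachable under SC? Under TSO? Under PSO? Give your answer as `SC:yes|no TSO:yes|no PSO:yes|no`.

outcome vector order: (thr0.r0,thr1.r0,thr2.r0)
SC: 9 outcomes — {0/1/1, 0/2/1, 0/2/2, 2/0/1, 2/0/2, 2/1/1, 2/1/2, 2/2/1, 2/2/2}
TSO: 12 outcomes — {0/0/1, 0/0/2, 0/1/1, 0/1/2, 0/2/1, 0/2/2, 2/0/1, 2/0/2, 2/1/1, 2/1/2, 2/2/1, 2/2/2}
PSO: 12 outcomes — {0/0/1, 0/0/2, 0/1/1, 0/1/2, 0/2/1, 0/2/2, 2/0/1, 2/0/2, 2/1/1, 2/1/2, 2/2/1, 2/2/2}
target 0/0/2 ∈ {TSO,PSO}

SC:no TSO:yes PSO:yes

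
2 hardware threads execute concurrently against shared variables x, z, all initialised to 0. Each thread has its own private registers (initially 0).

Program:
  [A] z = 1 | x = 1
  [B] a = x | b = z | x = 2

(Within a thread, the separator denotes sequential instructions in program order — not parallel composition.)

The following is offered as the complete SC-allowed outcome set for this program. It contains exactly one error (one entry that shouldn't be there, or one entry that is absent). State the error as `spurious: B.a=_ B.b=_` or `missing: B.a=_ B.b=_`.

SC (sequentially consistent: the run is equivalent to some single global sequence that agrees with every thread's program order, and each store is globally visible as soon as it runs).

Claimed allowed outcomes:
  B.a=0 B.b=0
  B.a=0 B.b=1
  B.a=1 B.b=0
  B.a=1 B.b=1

spurious: B.a=1 B.b=0

outcome vector order: (B.a,B.b)
under SC → <0 0> <0 1> <1 1>
claimed∖SC = {<1 0>}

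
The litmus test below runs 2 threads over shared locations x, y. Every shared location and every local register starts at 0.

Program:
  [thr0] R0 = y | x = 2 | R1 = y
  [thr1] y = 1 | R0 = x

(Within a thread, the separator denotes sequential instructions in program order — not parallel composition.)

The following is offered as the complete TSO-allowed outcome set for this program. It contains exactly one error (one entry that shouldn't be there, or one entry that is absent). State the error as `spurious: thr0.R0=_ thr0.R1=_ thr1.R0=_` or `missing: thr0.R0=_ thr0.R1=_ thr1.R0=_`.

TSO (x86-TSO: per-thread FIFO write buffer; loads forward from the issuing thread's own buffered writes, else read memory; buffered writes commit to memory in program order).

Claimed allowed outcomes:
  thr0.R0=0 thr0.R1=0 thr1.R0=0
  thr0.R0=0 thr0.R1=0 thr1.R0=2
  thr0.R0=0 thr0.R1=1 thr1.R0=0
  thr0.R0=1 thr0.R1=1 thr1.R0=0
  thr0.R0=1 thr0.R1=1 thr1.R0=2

missing: thr0.R0=0 thr0.R1=1 thr1.R0=2

outcome vector order: (thr0.R0,thr0.R1,thr1.R0)
under TSO → <0 0 0>; <0 0 2>; <0 1 0>; <0 1 2>; <1 1 0>; <1 1 2>
TSO∖claimed = {<0 1 2>}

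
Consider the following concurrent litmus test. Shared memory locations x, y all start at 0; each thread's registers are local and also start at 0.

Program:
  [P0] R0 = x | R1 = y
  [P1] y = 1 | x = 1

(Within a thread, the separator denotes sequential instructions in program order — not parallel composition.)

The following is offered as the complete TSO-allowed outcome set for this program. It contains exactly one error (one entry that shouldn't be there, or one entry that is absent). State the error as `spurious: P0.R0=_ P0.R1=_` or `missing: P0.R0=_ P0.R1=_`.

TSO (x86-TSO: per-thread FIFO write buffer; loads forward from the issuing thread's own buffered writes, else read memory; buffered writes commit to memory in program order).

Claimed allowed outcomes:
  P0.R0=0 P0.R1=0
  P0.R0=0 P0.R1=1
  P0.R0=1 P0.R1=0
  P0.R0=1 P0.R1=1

spurious: P0.R0=1 P0.R1=0

outcome vector order: (P0.R0,P0.R1)
TSO (3): (0,0); (0,1); (1,1)
claimed∖TSO = {(1,0)}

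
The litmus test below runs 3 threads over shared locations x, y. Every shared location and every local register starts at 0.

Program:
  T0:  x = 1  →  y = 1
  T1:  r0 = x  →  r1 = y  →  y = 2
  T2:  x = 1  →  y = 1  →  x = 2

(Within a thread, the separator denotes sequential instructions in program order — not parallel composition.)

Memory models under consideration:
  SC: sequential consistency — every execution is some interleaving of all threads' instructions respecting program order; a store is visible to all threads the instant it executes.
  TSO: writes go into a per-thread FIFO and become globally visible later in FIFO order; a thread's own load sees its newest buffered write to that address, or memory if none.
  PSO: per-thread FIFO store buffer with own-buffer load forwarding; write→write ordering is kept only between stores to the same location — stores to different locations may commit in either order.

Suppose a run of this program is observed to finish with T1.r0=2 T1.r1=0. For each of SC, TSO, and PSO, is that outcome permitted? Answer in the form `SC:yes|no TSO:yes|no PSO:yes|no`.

SC:no TSO:no PSO:yes

outcome vector order: (T1.r0,T1.r1)
SC (5): 0/0; 0/1; 1/0; 1/1; 2/1
TSO (5): 0/0; 0/1; 1/0; 1/1; 2/1
PSO (6): 0/0; 0/1; 1/0; 1/1; 2/0; 2/1
target 2/0 ∈ {PSO}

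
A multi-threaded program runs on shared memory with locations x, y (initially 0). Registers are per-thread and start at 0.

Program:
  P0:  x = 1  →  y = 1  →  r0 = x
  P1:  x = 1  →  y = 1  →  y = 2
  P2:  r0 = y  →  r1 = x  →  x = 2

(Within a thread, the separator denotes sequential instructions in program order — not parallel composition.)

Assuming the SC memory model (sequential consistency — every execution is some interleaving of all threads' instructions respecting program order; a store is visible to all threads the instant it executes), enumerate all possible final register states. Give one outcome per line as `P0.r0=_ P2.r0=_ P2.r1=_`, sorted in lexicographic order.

P0.r0=1 P2.r0=0 P2.r1=0
P0.r0=1 P2.r0=0 P2.r1=1
P0.r0=1 P2.r0=1 P2.r1=1
P0.r0=1 P2.r0=2 P2.r1=1
P0.r0=2 P2.r0=0 P2.r1=0
P0.r0=2 P2.r0=0 P2.r1=1
P0.r0=2 P2.r0=1 P2.r1=1
P0.r0=2 P2.r0=2 P2.r1=1

outcome vector order: (P0.r0,P2.r0,P2.r1)
|SC outcomes| = 8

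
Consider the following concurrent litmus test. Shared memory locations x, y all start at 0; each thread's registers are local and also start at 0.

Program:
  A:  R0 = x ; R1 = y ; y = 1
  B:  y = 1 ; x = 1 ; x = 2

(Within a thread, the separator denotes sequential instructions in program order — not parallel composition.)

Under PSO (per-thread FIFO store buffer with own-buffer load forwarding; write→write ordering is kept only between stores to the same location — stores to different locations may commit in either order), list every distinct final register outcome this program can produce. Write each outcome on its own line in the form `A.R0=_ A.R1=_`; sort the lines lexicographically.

A.R0=0 A.R1=0
A.R0=0 A.R1=1
A.R0=1 A.R1=0
A.R0=1 A.R1=1
A.R0=2 A.R1=0
A.R0=2 A.R1=1

outcome vector order: (A.R0,A.R1)
|PSO outcomes| = 6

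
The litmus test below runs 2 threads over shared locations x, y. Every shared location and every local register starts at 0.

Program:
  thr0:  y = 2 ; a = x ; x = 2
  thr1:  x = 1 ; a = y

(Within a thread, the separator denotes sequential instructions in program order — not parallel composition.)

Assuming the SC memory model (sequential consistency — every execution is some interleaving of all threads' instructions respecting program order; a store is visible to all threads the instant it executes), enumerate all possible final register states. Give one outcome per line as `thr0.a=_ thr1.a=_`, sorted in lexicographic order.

outcome vector order: (thr0.a,thr1.a)
|SC outcomes| = 3

thr0.a=0 thr1.a=2
thr0.a=1 thr1.a=0
thr0.a=1 thr1.a=2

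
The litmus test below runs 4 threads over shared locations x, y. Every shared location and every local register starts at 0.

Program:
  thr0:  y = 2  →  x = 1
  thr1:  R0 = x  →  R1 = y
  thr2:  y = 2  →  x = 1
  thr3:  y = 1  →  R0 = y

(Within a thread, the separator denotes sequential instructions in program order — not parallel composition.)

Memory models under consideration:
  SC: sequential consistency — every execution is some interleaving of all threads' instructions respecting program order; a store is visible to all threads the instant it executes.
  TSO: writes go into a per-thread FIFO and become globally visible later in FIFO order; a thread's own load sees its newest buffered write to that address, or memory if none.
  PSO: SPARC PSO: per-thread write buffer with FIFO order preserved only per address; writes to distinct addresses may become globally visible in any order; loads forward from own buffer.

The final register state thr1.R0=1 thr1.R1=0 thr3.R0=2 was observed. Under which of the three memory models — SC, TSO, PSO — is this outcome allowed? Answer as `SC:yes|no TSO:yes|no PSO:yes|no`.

SC:no TSO:no PSO:yes

outcome vector order: (thr1.R0,thr1.R1,thr3.R0)
[SC] allowed = {(0,0,1) (0,0,2) (0,1,1) (0,1,2) (0,2,1) (0,2,2) (1,1,1) (1,1,2) (1,2,1) (1,2,2)}
[TSO] allowed = {(0,0,1) (0,0,2) (0,1,1) (0,1,2) (0,2,1) (0,2,2) (1,1,1) (1,1,2) (1,2,1) (1,2,2)}
[PSO] allowed = {(0,0,1) (0,0,2) (0,1,1) (0,1,2) (0,2,1) (0,2,2) (1,0,1) (1,0,2) (1,1,1) (1,1,2) (1,2,1) (1,2,2)}
target (1,0,2) ∈ {PSO}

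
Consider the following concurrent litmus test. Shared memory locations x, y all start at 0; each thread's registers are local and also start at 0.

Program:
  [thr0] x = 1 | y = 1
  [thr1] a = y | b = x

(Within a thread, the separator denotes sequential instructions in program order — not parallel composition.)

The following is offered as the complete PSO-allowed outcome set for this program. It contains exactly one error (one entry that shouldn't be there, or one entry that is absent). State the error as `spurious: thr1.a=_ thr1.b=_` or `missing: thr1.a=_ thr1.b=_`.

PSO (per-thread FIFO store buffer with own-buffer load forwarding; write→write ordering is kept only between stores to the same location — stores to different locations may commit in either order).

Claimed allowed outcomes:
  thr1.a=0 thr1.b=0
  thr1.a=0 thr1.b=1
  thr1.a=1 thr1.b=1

missing: thr1.a=1 thr1.b=0

outcome vector order: (thr1.a,thr1.b)
PSO (4): (0,0), (0,1), (1,0), (1,1)
PSO∖claimed = {(1,0)}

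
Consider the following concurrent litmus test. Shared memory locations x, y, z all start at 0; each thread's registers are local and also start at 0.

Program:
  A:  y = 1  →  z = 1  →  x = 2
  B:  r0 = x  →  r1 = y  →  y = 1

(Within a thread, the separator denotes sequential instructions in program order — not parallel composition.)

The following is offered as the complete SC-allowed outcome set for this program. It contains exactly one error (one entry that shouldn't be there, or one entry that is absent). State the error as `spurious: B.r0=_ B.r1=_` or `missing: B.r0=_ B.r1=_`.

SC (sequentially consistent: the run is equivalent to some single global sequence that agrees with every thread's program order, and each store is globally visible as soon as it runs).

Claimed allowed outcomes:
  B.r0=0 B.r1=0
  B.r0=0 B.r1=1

outcome vector order: (B.r0,B.r1)
SC: 3 outcomes — {0/0, 0/1, 2/1}
SC∖claimed = {2/1}

missing: B.r0=2 B.r1=1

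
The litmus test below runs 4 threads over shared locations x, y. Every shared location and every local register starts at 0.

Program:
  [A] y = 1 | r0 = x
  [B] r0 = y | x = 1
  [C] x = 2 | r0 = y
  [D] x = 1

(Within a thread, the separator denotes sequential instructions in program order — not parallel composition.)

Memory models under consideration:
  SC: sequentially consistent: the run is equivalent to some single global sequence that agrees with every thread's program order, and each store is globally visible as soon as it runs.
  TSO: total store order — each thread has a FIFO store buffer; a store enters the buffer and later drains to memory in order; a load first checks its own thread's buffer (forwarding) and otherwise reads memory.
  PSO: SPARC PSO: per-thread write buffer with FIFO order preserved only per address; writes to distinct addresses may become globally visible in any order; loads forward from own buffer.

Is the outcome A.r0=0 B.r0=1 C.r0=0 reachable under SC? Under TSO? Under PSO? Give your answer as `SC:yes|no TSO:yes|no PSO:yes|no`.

SC:no TSO:yes PSO:yes

outcome vector order: (A.r0,B.r0,C.r0)
under SC → 0/0/1; 0/1/1; 1/0/0; 1/0/1; 1/1/0; 1/1/1; 2/0/0; 2/0/1; 2/1/0; 2/1/1
under TSO → 0/0/0; 0/0/1; 0/1/0; 0/1/1; 1/0/0; 1/0/1; 1/1/0; 1/1/1; 2/0/0; 2/0/1; 2/1/0; 2/1/1
under PSO → 0/0/0; 0/0/1; 0/1/0; 0/1/1; 1/0/0; 1/0/1; 1/1/0; 1/1/1; 2/0/0; 2/0/1; 2/1/0; 2/1/1
target 0/1/0 ∈ {TSO,PSO}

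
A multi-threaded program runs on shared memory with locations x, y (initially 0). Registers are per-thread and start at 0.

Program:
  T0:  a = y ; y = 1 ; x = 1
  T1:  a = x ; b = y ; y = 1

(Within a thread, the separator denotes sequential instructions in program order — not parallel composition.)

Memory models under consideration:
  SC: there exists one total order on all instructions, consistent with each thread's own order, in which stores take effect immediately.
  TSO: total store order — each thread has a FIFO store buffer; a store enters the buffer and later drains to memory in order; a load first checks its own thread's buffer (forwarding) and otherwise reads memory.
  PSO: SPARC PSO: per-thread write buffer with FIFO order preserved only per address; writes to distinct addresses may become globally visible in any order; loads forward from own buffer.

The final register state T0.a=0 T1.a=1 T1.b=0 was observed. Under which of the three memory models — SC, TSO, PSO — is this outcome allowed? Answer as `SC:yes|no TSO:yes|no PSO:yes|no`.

SC:no TSO:no PSO:yes

outcome vector order: (T0.a,T1.a,T1.b)
under SC → (0,0,0); (0,0,1); (0,1,1); (1,0,0)
under TSO → (0,0,0); (0,0,1); (0,1,1); (1,0,0)
under PSO → (0,0,0); (0,0,1); (0,1,0); (0,1,1); (1,0,0)
target (0,1,0) ∈ {PSO}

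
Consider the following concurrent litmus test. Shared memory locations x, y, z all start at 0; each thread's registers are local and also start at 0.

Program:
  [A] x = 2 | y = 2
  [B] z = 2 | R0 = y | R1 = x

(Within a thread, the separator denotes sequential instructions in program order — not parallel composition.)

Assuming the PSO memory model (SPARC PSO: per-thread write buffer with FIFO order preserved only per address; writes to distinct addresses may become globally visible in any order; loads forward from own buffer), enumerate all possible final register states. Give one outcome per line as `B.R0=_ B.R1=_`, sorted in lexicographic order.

outcome vector order: (B.R0,B.R1)
|PSO outcomes| = 4

B.R0=0 B.R1=0
B.R0=0 B.R1=2
B.R0=2 B.R1=0
B.R0=2 B.R1=2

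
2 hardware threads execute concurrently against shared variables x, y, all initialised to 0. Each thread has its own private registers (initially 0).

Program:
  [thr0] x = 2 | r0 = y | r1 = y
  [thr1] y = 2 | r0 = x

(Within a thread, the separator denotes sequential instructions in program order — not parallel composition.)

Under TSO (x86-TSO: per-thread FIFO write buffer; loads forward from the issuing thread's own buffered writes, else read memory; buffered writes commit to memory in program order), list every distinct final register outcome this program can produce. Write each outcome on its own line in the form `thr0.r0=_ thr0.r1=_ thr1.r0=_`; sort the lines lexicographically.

thr0.r0=0 thr0.r1=0 thr1.r0=0
thr0.r0=0 thr0.r1=0 thr1.r0=2
thr0.r0=0 thr0.r1=2 thr1.r0=0
thr0.r0=0 thr0.r1=2 thr1.r0=2
thr0.r0=2 thr0.r1=2 thr1.r0=0
thr0.r0=2 thr0.r1=2 thr1.r0=2

outcome vector order: (thr0.r0,thr0.r1,thr1.r0)
|TSO outcomes| = 6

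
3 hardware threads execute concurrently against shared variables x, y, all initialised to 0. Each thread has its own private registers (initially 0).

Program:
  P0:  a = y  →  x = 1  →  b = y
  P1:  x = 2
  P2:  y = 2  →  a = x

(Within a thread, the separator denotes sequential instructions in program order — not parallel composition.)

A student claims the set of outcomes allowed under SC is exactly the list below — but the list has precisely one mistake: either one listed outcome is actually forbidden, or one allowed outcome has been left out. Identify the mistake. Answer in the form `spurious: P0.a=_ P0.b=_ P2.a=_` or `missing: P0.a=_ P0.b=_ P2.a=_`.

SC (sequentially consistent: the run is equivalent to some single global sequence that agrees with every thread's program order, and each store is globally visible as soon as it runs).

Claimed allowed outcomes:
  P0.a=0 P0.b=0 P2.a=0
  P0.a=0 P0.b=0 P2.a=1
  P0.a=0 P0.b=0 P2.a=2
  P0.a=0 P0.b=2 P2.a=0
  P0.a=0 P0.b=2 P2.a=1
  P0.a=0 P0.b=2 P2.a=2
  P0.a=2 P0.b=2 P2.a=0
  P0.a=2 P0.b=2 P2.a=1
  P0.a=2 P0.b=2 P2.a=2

outcome vector order: (P0.a,P0.b,P2.a)
under SC → 0/0/1; 0/0/2; 0/2/0; 0/2/1; 0/2/2; 2/2/0; 2/2/1; 2/2/2
claimed∖SC = {0/0/0}

spurious: P0.a=0 P0.b=0 P2.a=0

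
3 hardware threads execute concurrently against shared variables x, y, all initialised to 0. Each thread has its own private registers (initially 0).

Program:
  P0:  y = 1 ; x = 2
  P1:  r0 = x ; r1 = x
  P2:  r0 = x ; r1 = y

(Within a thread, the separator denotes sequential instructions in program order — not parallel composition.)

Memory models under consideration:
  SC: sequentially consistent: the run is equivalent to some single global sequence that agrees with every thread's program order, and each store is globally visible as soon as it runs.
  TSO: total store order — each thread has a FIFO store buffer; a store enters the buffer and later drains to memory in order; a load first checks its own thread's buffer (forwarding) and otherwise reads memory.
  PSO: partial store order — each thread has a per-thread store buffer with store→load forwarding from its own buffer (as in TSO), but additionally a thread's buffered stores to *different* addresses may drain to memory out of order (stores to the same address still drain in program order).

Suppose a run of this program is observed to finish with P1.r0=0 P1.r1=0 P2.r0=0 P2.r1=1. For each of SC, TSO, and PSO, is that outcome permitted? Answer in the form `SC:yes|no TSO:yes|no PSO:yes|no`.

outcome vector order: (P1.r0,P1.r1,P2.r0,P2.r1)
under SC → 0000, 0001, 0021, 0200, 0201, 0221, 2200, 2201, 2221
under TSO → 0000, 0001, 0021, 0200, 0201, 0221, 2200, 2201, 2221
under PSO → 0000, 0001, 0020, 0021, 0200, 0201, 0220, 0221, 2200, 2201, 2220, 2221
target 0001 ∈ {SC,TSO,PSO}

SC:yes TSO:yes PSO:yes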